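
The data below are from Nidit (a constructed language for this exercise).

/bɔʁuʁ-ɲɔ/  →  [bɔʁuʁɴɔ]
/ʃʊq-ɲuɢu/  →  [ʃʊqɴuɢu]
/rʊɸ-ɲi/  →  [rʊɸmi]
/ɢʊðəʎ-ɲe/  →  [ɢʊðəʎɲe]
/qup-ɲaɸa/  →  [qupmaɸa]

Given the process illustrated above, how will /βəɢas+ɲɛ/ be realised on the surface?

The data show progressive place assimilation: /ɲ/ → [ɴ] after /ʁ/; /ɲ/ → [ɴ] after /q/; /ɲ/ → [m] after /ɸ/; /ɲ/ → [m] after /p/. In each pair only place changes, matching the preceding consonant, while manner and voice stay constant.
No alternation appears in [ɢʊðəʎɲe]: there the adjacent consonants already agree in place (/ɲ/ and /ʎ/ are both palatal), so this form is consistent with the same rule.
/ɲ/ is a voiced palatal nasal. The preceding trigger /s/ is alveolar, so /ɲ/ must become alveolar as well.
Changing only its place to alveolar gives [n] — the voiced alveolar nasal.

[βəɢasnɛ]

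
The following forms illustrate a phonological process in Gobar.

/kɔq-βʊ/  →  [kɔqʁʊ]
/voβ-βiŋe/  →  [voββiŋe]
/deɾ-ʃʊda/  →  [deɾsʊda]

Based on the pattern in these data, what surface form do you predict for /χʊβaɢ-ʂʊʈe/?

The data show progressive place assimilation: /β/ → [ʁ] after /q/; /ʃ/ → [s] after /ɾ/. In each pair only place changes, matching the preceding consonant, while manner and voice stay constant.
No alternation appears in [voββiŋe]: there the adjacent consonants already agree in place (/β/ and /β/ are both bilabial), so this form is consistent with the same rule.
The rule targets /ʂ/ (voiceless retroflex fricative), which sits after the trigger /ɢ/ (uvular).
The voiceless uvular fricative is [χ], so /ʂ/ → [χ].

[χʊβaɢχʊʈe]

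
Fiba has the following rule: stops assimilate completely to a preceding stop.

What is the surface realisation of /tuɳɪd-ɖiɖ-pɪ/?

[tuɳɪddiɖɖɪ]

/ɖ/ is the segment targeted by the rule; it sits immediately after /d/, so it assimilates completely and surfaces as [d].
At the second juncture, /p/ likewise becomes [ɖ] adjacent to /ɖ/.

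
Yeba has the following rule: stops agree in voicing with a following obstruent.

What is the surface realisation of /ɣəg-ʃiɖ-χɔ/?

/g/ is a voiced velar stop. The following trigger /ʃ/ is voiceless, so /g/ must become voiceless as well.
The voiceless velar stop is [k], so /g/ → [k].
At the second juncture, /ɖ/ likewise becomes [ʈ] adjacent to /χ/.

[ɣəkʃiʈχɔ]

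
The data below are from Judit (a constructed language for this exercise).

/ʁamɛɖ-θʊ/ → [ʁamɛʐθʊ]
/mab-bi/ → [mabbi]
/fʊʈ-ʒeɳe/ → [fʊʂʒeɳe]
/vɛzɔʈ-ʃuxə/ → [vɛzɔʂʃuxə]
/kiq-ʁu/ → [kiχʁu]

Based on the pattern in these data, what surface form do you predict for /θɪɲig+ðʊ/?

The data show regressive manner assimilation: /ɖ/ → [ʐ] before /θ/; /ʈ/ → [ʂ] before /ʒ/; /ʈ/ → [ʂ] before /ʃ/; /q/ → [χ] before /ʁ/. In each pair only manner changes, matching the following consonant, while place and voice stay constant.
Nothing changes in [mabbi]: there the adjacent consonants already agree in manner (/b/ and /b/ are both stops), so this form is consistent with the same rule.
The rule targets /g/ (voiced velar stop), which sits before the trigger /ð/ (fricative).
Changing only its manner to fricative gives [ɣ] — the voiced velar fricative.

[θɪɲiɣðʊ]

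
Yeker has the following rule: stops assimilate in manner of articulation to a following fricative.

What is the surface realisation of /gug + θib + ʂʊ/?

/g/ is a voiced velar stop. The following trigger /θ/ is a fricative, so /g/ must become a fricative as well.
The voiced velar fricative is [ɣ], so /g/ → [ɣ].
The same rule applies at the second boundary: /b/ → [β] next to /ʂ/.

[guɣθiβʂʊ]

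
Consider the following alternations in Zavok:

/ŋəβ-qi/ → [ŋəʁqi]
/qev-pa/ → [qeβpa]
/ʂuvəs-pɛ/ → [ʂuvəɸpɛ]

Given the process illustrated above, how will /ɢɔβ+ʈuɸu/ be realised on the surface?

[ɢɔʐʈuɸu]

The data show regressive place assimilation: /β/ → [ʁ] before /q/; /v/ → [β] before /p/; /s/ → [ɸ] before /p/. In each pair only place changes, matching the following consonant, while manner and voice stay constant.
/β/ is a voiced bilabial fricative. The following trigger /ʈ/ is retroflex, so /β/ must become retroflex as well.
A voiced retroflex fricative is [ʐ], so the surface segment is [ʐ].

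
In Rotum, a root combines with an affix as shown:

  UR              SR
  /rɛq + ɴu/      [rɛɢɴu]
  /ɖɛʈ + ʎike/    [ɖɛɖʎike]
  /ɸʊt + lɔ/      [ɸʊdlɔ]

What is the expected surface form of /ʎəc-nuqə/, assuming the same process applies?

The data show regressive voicing assimilation: /q/ → [ɢ] before /ɴ/; /ʈ/ → [ɖ] before /ʎ/; /t/ → [d] before /l/. In each pair only voicing changes, matching the following consonant, while place and manner stay constant.
/c/ is a voiceless palatal stop. The following trigger /n/ is voiced, so /c/ must become voiced as well.
The voiced palatal stop is [ɟ], so /c/ → [ɟ].

[ʎəɟnuqə]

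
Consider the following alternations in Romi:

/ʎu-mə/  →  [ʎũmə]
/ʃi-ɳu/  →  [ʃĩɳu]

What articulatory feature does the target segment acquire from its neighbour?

nasality

The vowel /u/ surfaces as nasalised [ũ] next to the following nasal /m/ — it has acquired the [+nasal] feature of its neighbour.
The other form shows the same pattern: /i/ → [ĩ] before /ɳ/ — each time a vowel is nasalised next to a following nasal.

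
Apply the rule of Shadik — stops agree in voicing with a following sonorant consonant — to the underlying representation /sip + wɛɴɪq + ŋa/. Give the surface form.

[sibwɛɴɪɢŋa]

The rule targets /p/ (voiceless bilabial stop), which sits before the trigger /w/ (voiced).
Changing only its voicing to voiced gives [b] — the voiced bilabial stop.
At the second juncture, /q/ likewise becomes [ɢ] adjacent to /ŋ/.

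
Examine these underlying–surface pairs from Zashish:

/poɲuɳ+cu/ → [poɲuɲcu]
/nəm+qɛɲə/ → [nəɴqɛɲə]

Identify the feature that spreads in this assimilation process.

The segment that alternates is /ɳ/, which surfaces as [ɲ] when adjacent to /c/.
/ɳ/ is retroflex while /c/ is palatal; the output [ɲ] is palatal, matching the trigger — so the feature that spreads is place.
The same holds elsewhere in the data: /m/ → [ɴ] before /q/ (bilabial → uvular, matching uvular) — only place changes, and always toward the following segment.

place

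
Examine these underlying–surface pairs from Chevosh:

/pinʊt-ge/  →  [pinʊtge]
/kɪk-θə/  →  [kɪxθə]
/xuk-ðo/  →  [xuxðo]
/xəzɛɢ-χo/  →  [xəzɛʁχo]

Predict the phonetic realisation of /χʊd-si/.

[χʊzsi]

The data show regressive manner assimilation: /k/ → [x] before /θ/; /k/ → [x] before /ð/; /ɢ/ → [ʁ] before /χ/. In each pair only manner changes, matching the following consonant, while place and voice stay constant.
No alternation appears in [pinʊtge]: there the adjacent consonants already agree in manner (/t/ and /g/ are both stops), so this form is consistent with the same rule.
/d/ is a voiced alveolar stop. The following trigger /s/ is a fricative, so /d/ must become a fricative as well.
Changing only its manner to fricative gives [z] — the voiced alveolar fricative.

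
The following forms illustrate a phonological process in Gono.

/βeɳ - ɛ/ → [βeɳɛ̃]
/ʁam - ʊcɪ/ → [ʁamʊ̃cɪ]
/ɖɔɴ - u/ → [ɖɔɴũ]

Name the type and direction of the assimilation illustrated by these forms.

The vowel /ɛ/ surfaces as nasalised [ɛ̃] next to the preceding nasal /ɳ/ — it has acquired the [+nasal] feature of its neighbour.
The other forms show the same pattern: /ʊ/ → [ʊ̃] after /m/; /u/ → [ũ] after /ɴ/ — each time a vowel is nasalised next to a preceding nasal.
Because the conditioning nasal is to the left of the vowel that changes, the process is progressive (perseverative).

progressive nasality assimilation (vowel nasalisation)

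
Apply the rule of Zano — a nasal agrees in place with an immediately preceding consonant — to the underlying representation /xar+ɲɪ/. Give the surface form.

[xarnɪ]

/ɲ/ is a voiced palatal nasal. The preceding trigger /r/ is alveolar, so /ɲ/ must become alveolar as well.
Changing only its place to alveolar gives [n] — the voiced alveolar nasal.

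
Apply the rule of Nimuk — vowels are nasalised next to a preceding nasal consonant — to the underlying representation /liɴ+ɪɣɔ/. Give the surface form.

The vowel /ɪ/ is adjacent to the preceding nasal /ɴ/, so it acquires [+nasal] and surfaces as [ɪ̃].

[liɴɪ̃ɣɔ]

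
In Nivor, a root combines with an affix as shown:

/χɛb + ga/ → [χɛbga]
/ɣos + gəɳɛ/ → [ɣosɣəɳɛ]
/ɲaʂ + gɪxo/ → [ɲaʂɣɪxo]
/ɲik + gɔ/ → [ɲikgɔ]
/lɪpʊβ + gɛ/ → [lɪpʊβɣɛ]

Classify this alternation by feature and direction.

Underlying /g/ is realised as [ɣ] next to /s/; /s/ itself does not change.
/g/ is a stop while /s/ is a fricative; the output [ɣ] is a fricative, matching the trigger — so the feature that spreads is manner.
Place and voice are unchanged, so the assimilation is partial, not total.
The same holds elsewhere in the data: /g/ → [ɣ] after /ʂ/ (stop → fricative, matching a fricative); /g/ → [ɣ] after /β/ (stop → fricative, matching a fricative) — only manner changes, and always toward the preceding segment.
No alternation appears in [χɛbga], [ɲikgɔ]: there the adjacent consonants already agree in manner (/g/ and /b/ are both stops; /g/ and /k/ are both stops), so these forms are consistent with the same rule.
Since the segment that changes follows the conditioning segment, the assimilation is progressive.

progressive manner assimilation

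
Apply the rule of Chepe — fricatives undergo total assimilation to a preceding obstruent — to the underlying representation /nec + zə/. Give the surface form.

[neccə]

/z/ is the segment targeted by the rule; it sits immediately after /c/, so it assimilates completely and surfaces as [c].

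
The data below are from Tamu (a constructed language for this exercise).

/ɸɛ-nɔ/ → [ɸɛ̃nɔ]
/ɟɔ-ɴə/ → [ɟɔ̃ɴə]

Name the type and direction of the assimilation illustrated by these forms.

The vowel /ɛ/ surfaces as nasalised [ɛ̃] next to the following nasal /n/ — it has acquired the [+nasal] feature of its neighbour.
Likewise in the remaining data: /ɔ/ → [ɔ̃] before /ɴ/ — each time a vowel is nasalised next to a following nasal.
Because the conditioning nasal is to the right of the vowel that changes, the process is regressive (anticipatory).

regressive nasality assimilation (vowel nasalisation)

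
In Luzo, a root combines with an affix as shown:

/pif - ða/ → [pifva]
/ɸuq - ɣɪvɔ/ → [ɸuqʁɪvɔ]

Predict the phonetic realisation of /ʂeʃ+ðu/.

[ʂeʃʒu]

The data show progressive place assimilation: /ð/ → [v] after /f/; /ɣ/ → [ʁ] after /q/. In each pair only place changes, matching the preceding consonant, while manner and voice stay constant.
The rule targets /ð/ (voiced dental fricative), which sits after the trigger /ʃ/ (postalveolar).
A voiced postalveolar fricative is [ʒ], so the surface segment is [ʒ].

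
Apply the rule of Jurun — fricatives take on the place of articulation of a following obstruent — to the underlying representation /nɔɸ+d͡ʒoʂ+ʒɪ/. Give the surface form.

[nɔʃd͡ʒoʃʒɪ]

/ɸ/ is a voiceless bilabial fricative. The following trigger /d͡ʒ/ is postalveolar, so /ɸ/ must become postalveolar as well.
The voiceless postalveolar fricative is [ʃ], so /ɸ/ → [ʃ].
At the second juncture, /ʂ/ likewise becomes [ʃ] adjacent to /ʒ/.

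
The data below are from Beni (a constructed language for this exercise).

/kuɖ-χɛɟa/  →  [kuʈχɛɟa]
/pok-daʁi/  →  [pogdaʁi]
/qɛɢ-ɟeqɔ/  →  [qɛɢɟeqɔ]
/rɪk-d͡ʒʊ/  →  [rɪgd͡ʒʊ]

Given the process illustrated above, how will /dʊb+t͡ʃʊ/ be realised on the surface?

The data show regressive voicing assimilation: /ɖ/ → [ʈ] before /χ/; /k/ → [g] before /d/; /k/ → [g] before /d͡ʒ/. In each pair only voicing changes, matching the following consonant, while place and manner stay constant.
No alternation appears in [qɛɢɟeqɔ]: there the adjacent consonants already agree in voicing (/ɢ/ and /ɟ/ are both voiced), so this form is consistent with the same rule.
The rule targets /b/ (voiced bilabial stop), which sits before the trigger /t͡ʃ/ (voiceless).
A voiceless bilabial stop is [p], so the surface segment is [p].

[dʊpt͡ʃʊ]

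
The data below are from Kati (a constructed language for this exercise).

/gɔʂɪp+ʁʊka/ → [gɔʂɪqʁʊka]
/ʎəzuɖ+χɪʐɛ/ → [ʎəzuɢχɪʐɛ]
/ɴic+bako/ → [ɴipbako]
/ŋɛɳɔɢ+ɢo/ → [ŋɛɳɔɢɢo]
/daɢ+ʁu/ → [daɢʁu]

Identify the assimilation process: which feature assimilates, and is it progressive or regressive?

Underlying /p/ is realised as [q] next to /ʁ/; /ʁ/ itself does not change.
The change bilabial → uvular matches the place of the following /ʁ/, identifying this as place assimilation.
Manner and voice are unchanged, so the assimilation is partial, not total.
The same holds elsewhere in the data: /ɖ/ → [ɢ] before /χ/ (retroflex → uvular, matching uvular); /c/ → [p] before /b/ (palatal → bilabial, matching bilabial) — only place changes, and always toward the following segment.
Nothing changes in [ŋɛɳɔɢɢo], [daɢʁu]: there the adjacent consonants already agree in place (/ɢ/ and /ɢ/ are both uvular; /ɢ/ and /ʁ/ are both uvular), so these forms are consistent with the same rule.
Since the segment that changes precedes the conditioning segment, the assimilation is regressive.

regressive place assimilation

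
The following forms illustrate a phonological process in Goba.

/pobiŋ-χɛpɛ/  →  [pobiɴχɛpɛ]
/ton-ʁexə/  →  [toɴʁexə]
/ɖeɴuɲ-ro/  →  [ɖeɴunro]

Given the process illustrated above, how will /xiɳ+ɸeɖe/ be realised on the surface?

[ximɸeɖe]

The data show regressive place assimilation: /ŋ/ → [ɴ] before /χ/; /n/ → [ɴ] before /ʁ/; /ɲ/ → [n] before /r/. In each pair only place changes, matching the following consonant, while manner and voice stay constant.
The rule targets /ɳ/ (voiced retroflex nasal), which sits before the trigger /ɸ/ (bilabial).
A voiced bilabial nasal is [m], so the surface segment is [m].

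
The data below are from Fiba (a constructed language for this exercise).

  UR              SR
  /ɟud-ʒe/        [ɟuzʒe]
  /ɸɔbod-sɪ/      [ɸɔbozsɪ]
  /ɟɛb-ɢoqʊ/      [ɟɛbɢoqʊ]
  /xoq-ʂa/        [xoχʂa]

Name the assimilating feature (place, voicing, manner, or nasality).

manner

Underlying /d/ is realised as [z] next to /ʒ/; /ʒ/ itself does not change.
The change stop → fricative matches the manner of the following /ʒ/, identifying this as manner assimilation.
The same holds elsewhere in the data: /d/ → [z] before /s/ (stop → fricative, matching a fricative); /q/ → [χ] before /ʂ/ (stop → fricative, matching a fricative) — only manner changes, and always toward the following segment.
Nothing changes in [ɟɛbɢoqʊ]: there the adjacent consonants already agree in manner (/b/ and /ɢ/ are both stops), so this form is consistent with the same rule.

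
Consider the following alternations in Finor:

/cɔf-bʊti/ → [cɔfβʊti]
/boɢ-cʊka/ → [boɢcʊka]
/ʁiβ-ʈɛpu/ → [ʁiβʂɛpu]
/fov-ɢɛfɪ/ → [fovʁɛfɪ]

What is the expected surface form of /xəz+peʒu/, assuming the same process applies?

[xəzɸeʒu]

The data show progressive manner assimilation: /b/ → [β] after /f/; /ʈ/ → [ʂ] after /β/; /ɢ/ → [ʁ] after /v/. In each pair only manner changes, matching the preceding consonant, while place and voice stay constant.
Nothing changes in [boɢcʊka]: there the adjacent consonants already agree in manner (/c/ and /ɢ/ are both stops), so this form is consistent with the same rule.
/p/ is a voiceless bilabial stop. The preceding trigger /z/ is a fricative, so /p/ must become a fricative as well.
A voiceless bilabial fricative is [ɸ], so the surface segment is [ɸ].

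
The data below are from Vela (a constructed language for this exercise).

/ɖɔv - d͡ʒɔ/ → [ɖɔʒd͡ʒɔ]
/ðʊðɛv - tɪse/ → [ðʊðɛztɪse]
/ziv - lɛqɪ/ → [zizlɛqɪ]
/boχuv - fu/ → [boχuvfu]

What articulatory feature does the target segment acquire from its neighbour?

place

Comparing underlying and surface forms, /v/ → [ʒ] is the alternation; the neighbouring /d͡ʒ/ is constant.
/v/ is labiodental while /d͡ʒ/ is postalveolar; the output [ʒ] is postalveolar, matching the trigger — so the feature that spreads is place.
The same holds elsewhere in the data: /v/ → [z] before /t/ (labiodental → alveolar, matching alveolar); /v/ → [z] before /l/ (labiodental → alveolar, matching alveolar) — only place changes, and always toward the following segment.
No alternation appears in [boχuvfu]: there the adjacent consonants already agree in place (/v/ and /f/ are both labiodental), so this form is consistent with the same rule.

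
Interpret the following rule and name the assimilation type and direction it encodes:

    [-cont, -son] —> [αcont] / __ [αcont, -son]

regressive manner assimilation

The shared variable α links the value of [cont] on the target to that of the neighbouring obstruent. [cont] distinguishes stops from fricatives — a manner-of-articulation feature — so this is manner assimilation.
Since the environment is written after the underscore, the trigger follows the target; the direction is regressive.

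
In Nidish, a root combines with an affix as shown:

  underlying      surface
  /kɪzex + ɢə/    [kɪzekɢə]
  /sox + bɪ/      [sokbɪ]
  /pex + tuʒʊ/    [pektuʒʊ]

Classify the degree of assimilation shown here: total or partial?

Underlying /x/ is realised as [k] next to /ɢ/; /ɢ/ itself does not change.
/x/ is a fricative while /ɢ/ is a stop; the output [k] is a stop, matching the trigger — so the feature that spreads is manner.
Place and voice are unchanged, so the assimilation is partial, not total.
Checking the remaining alternations: /x/ → [k] before /b/ (fricative → stop, matching a stop); /x/ → [k] before /t/ (fricative → stop, matching a stop) — only manner changes, and always toward the following segment.

partial assimilation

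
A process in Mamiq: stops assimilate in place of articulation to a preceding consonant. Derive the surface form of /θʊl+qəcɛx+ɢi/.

/q/ is a voiceless uvular stop. The preceding trigger /l/ is alveolar, so /q/ must become alveolar as well.
Changing only its place to alveolar gives [t] — the voiceless alveolar stop.
The same rule applies at the second boundary: /ɢ/ → [g] next to /x/.

[θʊltəcɛxgi]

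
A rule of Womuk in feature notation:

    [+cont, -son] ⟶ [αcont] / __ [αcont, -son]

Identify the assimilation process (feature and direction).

The shared variable α links the value of [cont] on the target to that of the neighbouring obstruent. [cont] distinguishes stops from fricatives — a manner-of-articulation feature — so this is manner assimilation.
Since the environment is written after the underscore, the trigger follows the target; the direction is regressive.

regressive manner assimilation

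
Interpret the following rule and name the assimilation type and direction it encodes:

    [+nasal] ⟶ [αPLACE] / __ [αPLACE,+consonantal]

regressive place assimilation

The rule copies the place features (abbreviated [PLACE]) from the environment onto the target, so the assimilating feature is place.
Since the environment is written after the underscore, the trigger follows the target; the direction is regressive.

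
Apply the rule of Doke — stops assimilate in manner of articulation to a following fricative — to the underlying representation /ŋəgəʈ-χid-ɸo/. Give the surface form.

[ŋəgəʂχizɸo]

The rule targets /ʈ/ (voiceless retroflex stop), which sits before the trigger /χ/ (fricative).
Changing only its manner to fricative gives [ʂ] — the voiceless retroflex fricative.
At the second juncture, /d/ likewise becomes [z] adjacent to /ɸ/.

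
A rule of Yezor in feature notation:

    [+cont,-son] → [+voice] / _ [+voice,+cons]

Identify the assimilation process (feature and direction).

The target ([+cont,-son], fricatives) acquires [+voice] next to a voiced consonant ([+voice,+cons]) — it takes on the voicing of its neighbour, so the feature that spreads is voicing.
Since the environment is written after the underscore, the trigger follows the target; the direction is regressive.

regressive voicing assimilation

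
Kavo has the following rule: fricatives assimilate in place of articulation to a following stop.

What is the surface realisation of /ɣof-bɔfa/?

The rule targets /f/ (voiceless labiodental fricative), which sits before the trigger /b/ (bilabial).
A voiceless bilabial fricative is [ɸ], so the surface segment is [ɸ].

[ɣoɸbɔfa]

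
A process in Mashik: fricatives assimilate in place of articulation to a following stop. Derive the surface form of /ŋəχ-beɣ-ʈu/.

[ŋəɸbeʐʈu]

The rule targets /χ/ (voiceless uvular fricative), which sits before the trigger /b/ (bilabial).
Changing only its place to bilabial gives [ɸ] — the voiceless bilabial fricative.
At the second juncture, /ɣ/ likewise becomes [ʐ] adjacent to /ʈ/.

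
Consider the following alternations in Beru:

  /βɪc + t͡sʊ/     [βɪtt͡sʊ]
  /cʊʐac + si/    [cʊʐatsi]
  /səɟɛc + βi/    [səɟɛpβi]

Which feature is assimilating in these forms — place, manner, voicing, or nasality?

Comparing underlying and surface forms, /c/ → [t] is the alternation; the neighbouring /t͡s/ is constant.
/c/ is palatal while /t͡s/ is alveolar; the output [t] is alveolar, matching the trigger — so the feature that spreads is place.
The other alternating forms pattern the same way: /c/ → [t] before /s/ (palatal → alveolar, matching alveolar); /c/ → [p] before /β/ (palatal → bilabial, matching bilabial) — only place changes, and always toward the following segment.

place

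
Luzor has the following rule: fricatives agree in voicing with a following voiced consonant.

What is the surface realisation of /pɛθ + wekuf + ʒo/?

The rule targets /θ/ (voiceless dental fricative), which sits before the trigger /w/ (voiced).
Changing only its voicing to voiced gives [ð] — the voiced dental fricative.
The same rule applies at the second boundary: /f/ → [v] next to /ʒ/.

[pɛðwekuvʒo]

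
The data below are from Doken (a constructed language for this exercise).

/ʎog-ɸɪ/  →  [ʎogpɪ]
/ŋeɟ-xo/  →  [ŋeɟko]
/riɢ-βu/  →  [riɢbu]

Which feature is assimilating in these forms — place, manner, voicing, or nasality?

The segment that alternates is /ɸ/, which surfaces as [p] when adjacent to /g/.
The change fricative → stop matches the manner of the preceding /g/, identifying this as manner assimilation.
The same holds elsewhere in the data: /x/ → [k] after /ɟ/ (fricative → stop, matching a stop); /β/ → [b] after /ɢ/ (fricative → stop, matching a stop) — only manner changes, and always toward the preceding segment.

manner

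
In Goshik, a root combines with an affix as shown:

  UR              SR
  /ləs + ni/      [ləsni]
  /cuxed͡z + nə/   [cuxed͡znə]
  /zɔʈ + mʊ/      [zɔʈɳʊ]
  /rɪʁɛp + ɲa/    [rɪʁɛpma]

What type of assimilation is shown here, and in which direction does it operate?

Underlying /m/ is realised as [ɳ] next to /ʈ/; /ʈ/ itself does not change.
The change bilabial → retroflex matches the place of the preceding /ʈ/, identifying this as place assimilation.
Manner and voice are unchanged, so the assimilation is partial, not total.
The same holds elsewhere in the data: /ɲ/ → [m] after /p/ (palatal → bilabial, matching bilabial) — only place changes, and always toward the preceding segment.
No alternation appears in [ləsni], [cuxed͡znə]: there the adjacent consonants already agree in place (/n/ and /s/ are both alveolar; /n/ and /d͡z/ are both alveolar), so these forms are consistent with the same rule.
The trigger is the preceding segment, so the direction is progressive (perseverative).

progressive place assimilation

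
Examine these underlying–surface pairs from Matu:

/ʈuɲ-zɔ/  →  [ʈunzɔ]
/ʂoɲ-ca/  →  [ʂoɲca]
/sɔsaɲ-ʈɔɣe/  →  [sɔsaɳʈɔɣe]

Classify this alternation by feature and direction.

The segment that alternates is /ɲ/, which surfaces as [n] when adjacent to /z/.
/ɲ/ is palatal while /z/ is alveolar; the output [n] is alveolar, matching the trigger — so the feature that spreads is place.
Manner and voice are unchanged, so the assimilation is partial, not total.
Checking the remaining alternation: /ɲ/ → [ɳ] before /ʈ/ (palatal → retroflex, matching retroflex) — only place changes, and always toward the following segment.
No alternation appears in [ʂoɲca]: there the adjacent consonants already agree in place (/ɲ/ and /c/ are both palatal), so this form is consistent with the same rule.
The trigger is the following segment, so the direction is regressive (anticipatory).

regressive place assimilation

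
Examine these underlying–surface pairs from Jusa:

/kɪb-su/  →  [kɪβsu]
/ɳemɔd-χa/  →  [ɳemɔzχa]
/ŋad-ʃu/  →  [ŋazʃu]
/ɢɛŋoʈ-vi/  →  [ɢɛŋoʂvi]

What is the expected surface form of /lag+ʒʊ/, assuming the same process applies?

The data show regressive manner assimilation: /b/ → [β] before /s/; /d/ → [z] before /χ/; /d/ → [z] before /ʃ/; /ʈ/ → [ʂ] before /v/. In each pair only manner changes, matching the following consonant, while place and voice stay constant.
/g/ is a voiced velar stop. The following trigger /ʒ/ is a fricative, so /g/ must become a fricative as well.
A voiced velar fricative is [ɣ], so the surface segment is [ɣ].

[laɣʒʊ]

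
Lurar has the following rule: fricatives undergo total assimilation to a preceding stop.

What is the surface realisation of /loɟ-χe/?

[loɟɟe]

/χ/ is the segment targeted by the rule; it sits immediately after /ɟ/, so it assimilates completely and surfaces as [ɟ].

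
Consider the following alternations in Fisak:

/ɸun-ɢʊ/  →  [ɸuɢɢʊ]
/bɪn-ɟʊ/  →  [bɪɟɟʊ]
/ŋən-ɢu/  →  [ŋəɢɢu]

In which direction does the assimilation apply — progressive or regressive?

regressive

The segment that alternates is /n/, which surfaces as [ɢ] when adjacent to /ɢ/.
The output [ɢ] is identical to the trigger /ɢ/ — every feature (place, manner, voicing) has been copied — so this is total assimilation.
The remaining alternation confirms this: /n/ → [ɟ] before /ɟ/ — in each case the output is a copy of the following consonant.
Since the segment that changes precedes the conditioning segment, the assimilation is regressive.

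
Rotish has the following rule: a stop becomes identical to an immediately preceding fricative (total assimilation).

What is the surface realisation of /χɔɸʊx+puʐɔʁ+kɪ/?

/p/ is the segment targeted by the rule; it sits immediately after /x/, so it assimilates completely and surfaces as [x].
The same rule applies at the second boundary: /k/ → [ʁ] next to /ʁ/.

[χɔɸʊxxuʐɔʁʁɪ]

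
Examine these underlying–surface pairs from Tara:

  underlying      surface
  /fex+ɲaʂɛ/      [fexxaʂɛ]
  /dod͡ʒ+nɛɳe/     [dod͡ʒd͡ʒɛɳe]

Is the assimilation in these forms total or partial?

total assimilation

Underlying /ɲ/ is realised as [x] next to /x/; /x/ itself does not change.
The output [x] is identical to the trigger /x/ — every feature (place, manner, voicing) has been copied — so this is total assimilation.
The other form behaves the same way: /n/ → [d͡ʒ] after /d͡ʒ/ — in each case the output is a copy of the preceding consonant.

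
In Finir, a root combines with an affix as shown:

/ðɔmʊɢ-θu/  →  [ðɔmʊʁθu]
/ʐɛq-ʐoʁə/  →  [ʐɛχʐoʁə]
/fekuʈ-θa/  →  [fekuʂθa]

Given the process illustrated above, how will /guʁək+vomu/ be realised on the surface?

The data show regressive manner assimilation: /ɢ/ → [ʁ] before /θ/; /q/ → [χ] before /ʐ/; /ʈ/ → [ʂ] before /θ/. In each pair only manner changes, matching the following consonant, while place and voice stay constant.
/k/ is a voiceless velar stop. The following trigger /v/ is a fricative, so /k/ must become a fricative as well.
Changing only its manner to fricative gives [x] — the voiceless velar fricative.

[guʁəxvomu]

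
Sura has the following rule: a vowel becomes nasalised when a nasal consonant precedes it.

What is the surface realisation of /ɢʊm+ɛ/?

The vowel /ɛ/ is adjacent to the preceding nasal /m/, so it acquires [+nasal] and surfaces as [ɛ̃].

[ɢʊmɛ̃]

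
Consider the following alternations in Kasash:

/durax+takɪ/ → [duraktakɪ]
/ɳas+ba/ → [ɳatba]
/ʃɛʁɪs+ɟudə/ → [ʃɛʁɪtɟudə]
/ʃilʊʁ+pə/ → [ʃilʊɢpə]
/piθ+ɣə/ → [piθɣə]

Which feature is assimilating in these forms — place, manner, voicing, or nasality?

manner

Underlying /x/ is realised as [k] next to /t/; /t/ itself does not change.
The change fricative → stop matches the manner of the following /t/, identifying this as manner assimilation.
The other alternating forms pattern the same way: /s/ → [t] before /b/ (fricative → stop, matching a stop); /s/ → [t] before /ɟ/ (fricative → stop, matching a stop); /ʁ/ → [ɢ] before /p/ (fricative → stop, matching a stop) — only manner changes, and always toward the following segment.
No alternation appears in [piθɣə]: there the adjacent consonants already agree in manner (/θ/ and /ɣ/ are both fricatives), so this form is consistent with the same rule.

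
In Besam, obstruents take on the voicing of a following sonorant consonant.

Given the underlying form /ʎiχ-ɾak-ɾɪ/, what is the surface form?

The rule targets /χ/ (voiceless uvular fricative), which sits before the trigger /ɾ/ (voiced).
The voiced uvular fricative is [ʁ], so /χ/ → [ʁ].
At the second juncture, /k/ likewise becomes [g] adjacent to /ɾ/.

[ʎiʁɾagɾɪ]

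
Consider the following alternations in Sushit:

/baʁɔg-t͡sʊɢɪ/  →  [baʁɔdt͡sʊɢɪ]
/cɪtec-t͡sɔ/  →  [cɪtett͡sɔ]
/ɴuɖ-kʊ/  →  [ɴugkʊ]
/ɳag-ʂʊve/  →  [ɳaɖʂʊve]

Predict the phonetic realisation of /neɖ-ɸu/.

The data show regressive place assimilation: /g/ → [d] before /t͡s/; /c/ → [t] before /t͡s/; /ɖ/ → [g] before /k/; /g/ → [ɖ] before /ʂ/. In each pair only place changes, matching the following consonant, while manner and voice stay constant.
The rule targets /ɖ/ (voiced retroflex stop), which sits before the trigger /ɸ/ (bilabial).
Changing only its place to bilabial gives [b] — the voiced bilabial stop.

[nebɸu]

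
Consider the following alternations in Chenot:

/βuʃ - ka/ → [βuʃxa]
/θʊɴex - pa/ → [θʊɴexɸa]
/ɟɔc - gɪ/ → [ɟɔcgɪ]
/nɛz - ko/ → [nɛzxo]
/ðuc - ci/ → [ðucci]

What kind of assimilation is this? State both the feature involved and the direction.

Comparing underlying and surface forms, /k/ → [x] is the alternation; the neighbouring /ʃ/ is constant.
/k/ is a stop while /ʃ/ is a fricative; the output [x] is a fricative, matching the trigger — so the feature that spreads is manner.
Place and voice are unchanged, so the assimilation is partial, not total.
The same holds elsewhere in the data: /p/ → [ɸ] after /x/ (stop → fricative, matching a fricative); /k/ → [x] after /z/ (stop → fricative, matching a fricative) — only manner changes, and always toward the preceding segment.
Nothing changes in [ɟɔcgɪ], [ðucci]: there the adjacent consonants already agree in manner (/g/ and /c/ are both stops; /c/ and /c/ are both stops), so these forms are consistent with the same rule.
Since the segment that changes follows the conditioning segment, the assimilation is progressive.

progressive manner assimilation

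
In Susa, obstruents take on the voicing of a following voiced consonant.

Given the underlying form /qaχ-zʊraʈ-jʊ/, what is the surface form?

[qaʁzʊraɖjʊ]

/χ/ is a voiceless uvular fricative. The following trigger /z/ is voiced, so /χ/ must become voiced as well.
Changing only its voicing to voiced gives [ʁ] — the voiced uvular fricative.
At the second juncture, /ʈ/ likewise becomes [ɖ] adjacent to /j/.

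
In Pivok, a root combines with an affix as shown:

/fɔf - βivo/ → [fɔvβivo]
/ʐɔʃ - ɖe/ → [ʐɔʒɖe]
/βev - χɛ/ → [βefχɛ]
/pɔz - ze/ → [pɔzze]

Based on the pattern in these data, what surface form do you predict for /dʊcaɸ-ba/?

The data show regressive voicing assimilation: /f/ → [v] before /β/; /ʃ/ → [ʒ] before /ɖ/; /v/ → [f] before /χ/. In each pair only voicing changes, matching the following consonant, while place and manner stay constant.
No alternation appears in [pɔzze]: there the adjacent consonants already agree in voicing (/z/ and /z/ are both voiced), so this form is consistent with the same rule.
/ɸ/ is a voiceless bilabial fricative. The following trigger /b/ is voiced, so /ɸ/ must become voiced as well.
The voiced bilabial fricative is [β], so /ɸ/ → [β].

[dʊcaβba]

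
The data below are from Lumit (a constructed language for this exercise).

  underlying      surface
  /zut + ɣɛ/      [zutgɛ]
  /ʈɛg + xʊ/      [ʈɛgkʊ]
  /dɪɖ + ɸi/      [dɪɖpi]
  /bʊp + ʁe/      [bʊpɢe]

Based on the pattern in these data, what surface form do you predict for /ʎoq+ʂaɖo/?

[ʎoqʈaɖo]

The data show progressive manner assimilation: /ɣ/ → [g] after /t/; /x/ → [k] after /g/; /ɸ/ → [p] after /ɖ/; /ʁ/ → [ɢ] after /p/. In each pair only manner changes, matching the preceding consonant, while place and voice stay constant.
The rule targets /ʂ/ (voiceless retroflex fricative), which sits after the trigger /q/ (stop).
Changing only its manner to stop gives [ʈ] — the voiceless retroflex stop.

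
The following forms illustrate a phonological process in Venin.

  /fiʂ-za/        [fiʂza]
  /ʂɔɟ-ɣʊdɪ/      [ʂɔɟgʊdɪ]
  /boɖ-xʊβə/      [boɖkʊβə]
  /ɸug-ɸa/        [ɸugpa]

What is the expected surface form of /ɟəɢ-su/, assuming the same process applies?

The data show progressive manner assimilation: /ɣ/ → [g] after /ɟ/; /x/ → [k] after /ɖ/; /ɸ/ → [p] after /g/. In each pair only manner changes, matching the preceding consonant, while place and voice stay constant.
Nothing changes in [fiʂza]: there the adjacent consonants already agree in manner (/z/ and /ʂ/ are both fricatives), so this form is consistent with the same rule.
The rule targets /s/ (voiceless alveolar fricative), which sits after the trigger /ɢ/ (stop).
Changing only its manner to stop gives [t] — the voiceless alveolar stop.

[ɟəɢtu]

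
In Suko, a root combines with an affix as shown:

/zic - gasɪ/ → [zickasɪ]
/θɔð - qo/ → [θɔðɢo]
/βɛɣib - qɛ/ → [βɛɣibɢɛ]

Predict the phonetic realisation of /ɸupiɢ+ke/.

[ɸupiɢge]

The data show progressive voicing assimilation: /g/ → [k] after /c/; /q/ → [ɢ] after /ð/; /q/ → [ɢ] after /b/. In each pair only voicing changes, matching the preceding consonant, while place and manner stay constant.
/k/ is a voiceless velar stop. The preceding trigger /ɢ/ is voiced, so /k/ must become voiced as well.
The voiced velar stop is [g], so /k/ → [g].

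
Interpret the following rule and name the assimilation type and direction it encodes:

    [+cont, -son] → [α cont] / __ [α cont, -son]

regressive manner assimilation

The rule copies [cont] (continuancy) from the environment onto the target fricatives; since [±cont] encodes the stop/fricative manner contrast, the assimilating dimension is manner.
The conditioning segment sits to the right of the focus bar, meaning the trigger follows the segment that changes — regressive assimilation.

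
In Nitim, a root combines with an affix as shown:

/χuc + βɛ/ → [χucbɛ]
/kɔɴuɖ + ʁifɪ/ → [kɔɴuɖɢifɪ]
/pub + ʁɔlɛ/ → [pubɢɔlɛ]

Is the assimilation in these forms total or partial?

partial assimilation

The segment that alternates is /β/, which surfaces as [b] when adjacent to /c/.
The change fricative → stop matches the manner of the preceding /c/, identifying this as manner assimilation.
Place and voice are unchanged, so the assimilation is partial, not total.
The other alternating forms pattern the same way: /ʁ/ → [ɢ] after /ɖ/ (fricative → stop, matching a stop); /ʁ/ → [ɢ] after /b/ (fricative → stop, matching a stop) — only manner changes, and always toward the preceding segment.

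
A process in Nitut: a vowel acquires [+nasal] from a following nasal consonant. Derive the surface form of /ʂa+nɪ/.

[ʂãnɪ]

/a/ sits next to the nasal /n/ and is therefore nasalised to [ã].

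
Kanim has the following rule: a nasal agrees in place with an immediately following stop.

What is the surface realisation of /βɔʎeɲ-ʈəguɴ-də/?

[βɔʎeɳʈəgundə]

/ɲ/ is a voiced palatal nasal. The following trigger /ʈ/ is retroflex, so /ɲ/ must become retroflex as well.
The voiced retroflex nasal is [ɳ], so /ɲ/ → [ɳ].
The same rule applies at the second boundary: /ɴ/ → [n] next to /d/.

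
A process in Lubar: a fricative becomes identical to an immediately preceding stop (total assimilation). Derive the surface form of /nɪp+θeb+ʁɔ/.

[nɪppebbɔ]

/θ/ is the segment targeted by the rule; it sits immediately after /p/, so it assimilates completely and surfaces as [p].
At the second juncture, /ʁ/ likewise becomes [b] adjacent to /b/.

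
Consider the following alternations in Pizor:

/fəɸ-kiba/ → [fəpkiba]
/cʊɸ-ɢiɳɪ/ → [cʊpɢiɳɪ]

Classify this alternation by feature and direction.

The segment that alternates is /ɸ/, which surfaces as [p] when adjacent to /k/.
/ɸ/ is a fricative while /k/ is a stop; the output [p] is a stop, matching the trigger — so the feature that spreads is manner.
Place and voice are unchanged, so the assimilation is partial, not total.
Checking the remaining alternation: /ɸ/ → [p] before /ɢ/ (fricative → stop, matching a stop) — only manner changes, and always toward the following segment.
The trigger is the following segment, so the direction is regressive (anticipatory).

regressive manner assimilation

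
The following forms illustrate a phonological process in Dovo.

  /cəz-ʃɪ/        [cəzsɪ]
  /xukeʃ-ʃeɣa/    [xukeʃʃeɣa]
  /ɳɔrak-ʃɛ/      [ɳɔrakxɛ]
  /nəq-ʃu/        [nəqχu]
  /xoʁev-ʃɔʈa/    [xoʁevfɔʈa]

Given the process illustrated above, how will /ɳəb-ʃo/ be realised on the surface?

[ɳəbɸo]

The data show progressive place assimilation: /ʃ/ → [s] after /z/; /ʃ/ → [x] after /k/; /ʃ/ → [χ] after /q/; /ʃ/ → [f] after /v/. In each pair only place changes, matching the preceding consonant, while manner and voice stay constant.
No alternation appears in [xukeʃʃeɣa]: there the adjacent consonants already agree in place (/ʃ/ and /ʃ/ are both postalveolar), so this form is consistent with the same rule.
/ʃ/ is a voiceless postalveolar fricative. The preceding trigger /b/ is bilabial, so /ʃ/ must become bilabial as well.
The voiceless bilabial fricative is [ɸ], so /ʃ/ → [ɸ].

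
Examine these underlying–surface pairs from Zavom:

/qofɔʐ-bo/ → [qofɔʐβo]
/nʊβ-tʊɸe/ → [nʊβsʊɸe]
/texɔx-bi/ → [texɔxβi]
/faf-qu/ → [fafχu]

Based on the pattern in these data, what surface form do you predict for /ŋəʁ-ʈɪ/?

The data show progressive manner assimilation: /b/ → [β] after /ʐ/; /t/ → [s] after /β/; /b/ → [β] after /x/; /q/ → [χ] after /f/. In each pair only manner changes, matching the preceding consonant, while place and voice stay constant.
The rule targets /ʈ/ (voiceless retroflex stop), which sits after the trigger /ʁ/ (fricative).
A voiceless retroflex fricative is [ʂ], so the surface segment is [ʂ].

[ŋəʁʂɪ]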